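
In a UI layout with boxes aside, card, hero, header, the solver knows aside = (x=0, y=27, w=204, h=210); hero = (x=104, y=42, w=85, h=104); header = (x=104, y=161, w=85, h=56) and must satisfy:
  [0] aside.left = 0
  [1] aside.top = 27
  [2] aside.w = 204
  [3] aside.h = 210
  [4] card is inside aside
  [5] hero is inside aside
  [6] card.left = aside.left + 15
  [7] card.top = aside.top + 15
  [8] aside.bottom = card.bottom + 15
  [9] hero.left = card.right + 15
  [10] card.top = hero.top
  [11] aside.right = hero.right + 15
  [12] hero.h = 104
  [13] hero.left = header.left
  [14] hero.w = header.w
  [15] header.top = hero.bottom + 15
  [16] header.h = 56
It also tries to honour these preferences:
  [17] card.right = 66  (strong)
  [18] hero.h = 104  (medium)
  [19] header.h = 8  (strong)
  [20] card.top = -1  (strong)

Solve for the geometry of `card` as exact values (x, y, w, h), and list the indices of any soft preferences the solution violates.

card = (x=15, y=42, w=74, h=180)
violated soft preferences: 17, 19, 20

1. card.x = 15  [card.left = aside.left + 15]
2. card.y = 42  [card.top = aside.top + 15]
3. card.h = 180  [aside.bottom = card.bottom + 15]
4. card.w = 74  [hero.left = card.right + 15]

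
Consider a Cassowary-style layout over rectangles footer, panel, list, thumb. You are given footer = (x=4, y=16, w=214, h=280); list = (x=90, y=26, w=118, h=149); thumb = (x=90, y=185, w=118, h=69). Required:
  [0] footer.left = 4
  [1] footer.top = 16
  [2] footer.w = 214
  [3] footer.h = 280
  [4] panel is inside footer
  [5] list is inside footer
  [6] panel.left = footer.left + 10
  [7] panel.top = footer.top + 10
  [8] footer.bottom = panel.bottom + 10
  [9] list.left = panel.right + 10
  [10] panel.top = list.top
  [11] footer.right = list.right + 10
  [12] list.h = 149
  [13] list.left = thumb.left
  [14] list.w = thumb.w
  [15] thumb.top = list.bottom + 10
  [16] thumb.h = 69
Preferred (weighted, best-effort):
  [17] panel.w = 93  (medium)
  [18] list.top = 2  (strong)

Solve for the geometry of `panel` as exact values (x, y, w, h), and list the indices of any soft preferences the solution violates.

panel = (x=14, y=26, w=66, h=260)
violated soft preferences: 17, 18

1. panel.x = 14  [panel.left = footer.left + 10]
2. panel.y = 26  [panel.top = footer.top + 10]
3. panel.h = 260  [footer.bottom = panel.bottom + 10]
4. panel.w = 66  [list.left = panel.right + 10]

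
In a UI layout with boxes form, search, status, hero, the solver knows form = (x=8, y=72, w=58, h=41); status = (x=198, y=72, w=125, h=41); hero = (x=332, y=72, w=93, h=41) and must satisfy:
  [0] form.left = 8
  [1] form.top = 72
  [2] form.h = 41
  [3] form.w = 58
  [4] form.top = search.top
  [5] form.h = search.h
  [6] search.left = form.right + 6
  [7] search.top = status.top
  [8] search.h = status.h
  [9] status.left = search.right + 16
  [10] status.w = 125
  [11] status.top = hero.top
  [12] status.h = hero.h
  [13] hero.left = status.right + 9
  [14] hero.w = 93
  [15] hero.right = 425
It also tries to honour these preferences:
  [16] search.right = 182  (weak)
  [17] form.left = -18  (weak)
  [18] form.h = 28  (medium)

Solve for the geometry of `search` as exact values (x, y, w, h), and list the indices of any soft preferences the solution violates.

1. search.y = 72  [form.top = search.top]
2. search.h = 41  [form.h = search.h]
3. search.x = 72  [search.left = form.right + 6]
4. search.w = 110  [status.left = search.right + 16]

search = (x=72, y=72, w=110, h=41)
violated soft preferences: 17, 18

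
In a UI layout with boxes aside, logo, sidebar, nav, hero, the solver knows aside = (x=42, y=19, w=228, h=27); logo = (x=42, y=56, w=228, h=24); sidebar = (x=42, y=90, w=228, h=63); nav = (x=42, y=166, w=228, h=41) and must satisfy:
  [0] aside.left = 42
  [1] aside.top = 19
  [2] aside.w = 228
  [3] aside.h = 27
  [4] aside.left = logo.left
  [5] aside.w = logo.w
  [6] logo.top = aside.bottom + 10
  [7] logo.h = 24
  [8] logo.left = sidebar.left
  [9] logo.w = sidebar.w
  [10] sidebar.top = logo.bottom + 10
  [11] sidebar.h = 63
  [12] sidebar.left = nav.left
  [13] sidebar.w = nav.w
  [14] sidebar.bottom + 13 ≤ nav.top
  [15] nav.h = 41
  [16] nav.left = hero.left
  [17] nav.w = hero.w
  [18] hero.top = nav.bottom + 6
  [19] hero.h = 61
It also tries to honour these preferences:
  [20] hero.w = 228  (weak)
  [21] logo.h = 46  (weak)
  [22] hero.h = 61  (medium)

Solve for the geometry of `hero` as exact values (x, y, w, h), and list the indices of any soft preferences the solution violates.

1. hero.x = 42  [nav.left = hero.left]
2. hero.w = 228  [nav.w = hero.w]
3. hero.y = 213  [hero.top = nav.bottom + 6]
4. hero.h = 61  [hero.h = 61]

hero = (x=42, y=213, w=228, h=61)
violated soft preferences: 21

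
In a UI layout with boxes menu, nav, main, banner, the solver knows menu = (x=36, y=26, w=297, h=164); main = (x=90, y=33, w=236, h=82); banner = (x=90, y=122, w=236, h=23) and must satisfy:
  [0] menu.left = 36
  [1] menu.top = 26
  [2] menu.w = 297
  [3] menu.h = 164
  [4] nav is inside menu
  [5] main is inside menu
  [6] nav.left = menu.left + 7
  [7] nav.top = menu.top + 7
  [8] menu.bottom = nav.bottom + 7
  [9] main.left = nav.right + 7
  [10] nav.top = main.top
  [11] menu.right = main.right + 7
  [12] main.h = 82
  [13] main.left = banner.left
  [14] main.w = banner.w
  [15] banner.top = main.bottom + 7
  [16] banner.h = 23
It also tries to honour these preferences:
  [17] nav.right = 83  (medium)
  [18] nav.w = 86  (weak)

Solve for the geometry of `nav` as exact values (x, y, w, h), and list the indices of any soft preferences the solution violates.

nav = (x=43, y=33, w=40, h=150)
violated soft preferences: 18

1. nav.x = 43  [nav.left = menu.left + 7]
2. nav.y = 33  [nav.top = menu.top + 7]
3. nav.h = 150  [menu.bottom = nav.bottom + 7]
4. nav.w = 40  [main.left = nav.right + 7]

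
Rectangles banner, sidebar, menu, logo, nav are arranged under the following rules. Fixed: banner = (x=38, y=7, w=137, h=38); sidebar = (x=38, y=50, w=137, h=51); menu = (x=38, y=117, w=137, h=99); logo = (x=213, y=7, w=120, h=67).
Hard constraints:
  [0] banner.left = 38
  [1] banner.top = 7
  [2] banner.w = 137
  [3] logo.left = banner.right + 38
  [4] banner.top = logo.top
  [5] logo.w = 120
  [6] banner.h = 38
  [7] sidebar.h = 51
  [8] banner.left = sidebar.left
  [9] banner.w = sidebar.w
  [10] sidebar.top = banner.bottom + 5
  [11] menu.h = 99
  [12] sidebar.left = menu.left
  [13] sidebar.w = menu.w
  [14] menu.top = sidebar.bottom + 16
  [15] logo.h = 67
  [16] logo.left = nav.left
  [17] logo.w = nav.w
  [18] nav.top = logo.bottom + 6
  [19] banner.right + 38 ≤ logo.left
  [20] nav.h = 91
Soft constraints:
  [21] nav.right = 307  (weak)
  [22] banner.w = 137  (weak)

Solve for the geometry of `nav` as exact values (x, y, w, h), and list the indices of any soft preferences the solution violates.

1. nav.x = 213  [logo.left = nav.left]
2. nav.w = 120  [logo.w = nav.w]
3. nav.y = 80  [nav.top = logo.bottom + 6]
4. nav.h = 91  [nav.h = 91]

nav = (x=213, y=80, w=120, h=91)
violated soft preferences: 21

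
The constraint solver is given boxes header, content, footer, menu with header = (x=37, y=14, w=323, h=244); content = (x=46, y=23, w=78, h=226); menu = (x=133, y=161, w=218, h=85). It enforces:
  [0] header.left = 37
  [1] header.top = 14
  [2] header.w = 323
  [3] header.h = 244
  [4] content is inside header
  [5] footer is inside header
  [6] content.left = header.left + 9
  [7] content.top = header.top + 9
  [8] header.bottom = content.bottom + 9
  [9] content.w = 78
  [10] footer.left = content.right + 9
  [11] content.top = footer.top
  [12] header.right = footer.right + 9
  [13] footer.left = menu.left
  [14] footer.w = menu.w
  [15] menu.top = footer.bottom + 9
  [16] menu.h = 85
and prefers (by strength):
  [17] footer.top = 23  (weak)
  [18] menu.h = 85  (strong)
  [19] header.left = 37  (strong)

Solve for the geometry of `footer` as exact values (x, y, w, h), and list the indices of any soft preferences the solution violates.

footer = (x=133, y=23, w=218, h=129)
violated soft preferences: none

1. footer.x = 133  [footer.left = content.right + 9]
2. footer.y = 23  [content.top = footer.top]
3. footer.w = 218  [header.right = footer.right + 9]
4. footer.h = 129  [menu.top = footer.bottom + 9]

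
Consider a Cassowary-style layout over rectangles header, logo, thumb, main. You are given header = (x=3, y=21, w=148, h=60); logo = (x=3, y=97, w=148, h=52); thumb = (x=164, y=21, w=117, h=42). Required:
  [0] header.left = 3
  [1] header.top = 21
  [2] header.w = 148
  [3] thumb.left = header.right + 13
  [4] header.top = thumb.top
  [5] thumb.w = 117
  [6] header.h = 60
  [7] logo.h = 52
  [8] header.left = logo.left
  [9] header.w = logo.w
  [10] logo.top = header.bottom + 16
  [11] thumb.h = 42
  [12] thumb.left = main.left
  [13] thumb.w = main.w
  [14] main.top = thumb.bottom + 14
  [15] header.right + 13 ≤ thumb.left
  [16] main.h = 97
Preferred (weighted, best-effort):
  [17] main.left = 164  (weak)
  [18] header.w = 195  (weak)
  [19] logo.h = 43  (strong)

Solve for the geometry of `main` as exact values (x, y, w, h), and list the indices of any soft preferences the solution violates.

1. main.x = 164  [thumb.left = main.left]
2. main.w = 117  [thumb.w = main.w]
3. main.y = 77  [main.top = thumb.bottom + 14]
4. main.h = 97  [main.h = 97]

main = (x=164, y=77, w=117, h=97)
violated soft preferences: 18, 19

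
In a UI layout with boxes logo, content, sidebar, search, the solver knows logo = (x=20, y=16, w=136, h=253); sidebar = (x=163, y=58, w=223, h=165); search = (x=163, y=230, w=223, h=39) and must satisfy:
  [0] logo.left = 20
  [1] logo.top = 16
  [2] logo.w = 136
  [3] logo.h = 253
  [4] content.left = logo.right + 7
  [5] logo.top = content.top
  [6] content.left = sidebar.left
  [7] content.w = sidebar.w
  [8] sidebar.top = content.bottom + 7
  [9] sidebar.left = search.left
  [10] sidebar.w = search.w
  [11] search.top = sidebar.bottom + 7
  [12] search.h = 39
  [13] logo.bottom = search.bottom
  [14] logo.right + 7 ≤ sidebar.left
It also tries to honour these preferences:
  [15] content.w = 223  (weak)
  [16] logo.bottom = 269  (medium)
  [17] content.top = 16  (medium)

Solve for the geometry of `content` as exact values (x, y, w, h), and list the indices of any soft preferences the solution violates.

1. content.x = 163  [content.left = logo.right + 7]
2. content.y = 16  [logo.top = content.top]
3. content.w = 223  [content.w = sidebar.w]
4. content.h = 35  [sidebar.top = content.bottom + 7]

content = (x=163, y=16, w=223, h=35)
violated soft preferences: none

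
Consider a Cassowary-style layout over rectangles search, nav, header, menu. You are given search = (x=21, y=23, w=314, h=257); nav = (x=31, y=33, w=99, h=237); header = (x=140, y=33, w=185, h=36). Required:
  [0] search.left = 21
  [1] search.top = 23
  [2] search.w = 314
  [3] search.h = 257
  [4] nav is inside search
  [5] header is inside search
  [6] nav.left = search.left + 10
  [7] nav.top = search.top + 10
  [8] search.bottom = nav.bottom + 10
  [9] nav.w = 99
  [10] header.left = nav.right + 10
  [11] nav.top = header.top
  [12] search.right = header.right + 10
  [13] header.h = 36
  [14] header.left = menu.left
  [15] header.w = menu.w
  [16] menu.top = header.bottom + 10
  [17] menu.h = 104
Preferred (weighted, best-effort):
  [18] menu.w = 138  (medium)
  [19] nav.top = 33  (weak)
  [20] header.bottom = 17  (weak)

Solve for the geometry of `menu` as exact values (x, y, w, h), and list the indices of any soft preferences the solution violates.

menu = (x=140, y=79, w=185, h=104)
violated soft preferences: 18, 20

1. menu.x = 140  [header.left = menu.left]
2. menu.w = 185  [header.w = menu.w]
3. menu.y = 79  [menu.top = header.bottom + 10]
4. menu.h = 104  [menu.h = 104]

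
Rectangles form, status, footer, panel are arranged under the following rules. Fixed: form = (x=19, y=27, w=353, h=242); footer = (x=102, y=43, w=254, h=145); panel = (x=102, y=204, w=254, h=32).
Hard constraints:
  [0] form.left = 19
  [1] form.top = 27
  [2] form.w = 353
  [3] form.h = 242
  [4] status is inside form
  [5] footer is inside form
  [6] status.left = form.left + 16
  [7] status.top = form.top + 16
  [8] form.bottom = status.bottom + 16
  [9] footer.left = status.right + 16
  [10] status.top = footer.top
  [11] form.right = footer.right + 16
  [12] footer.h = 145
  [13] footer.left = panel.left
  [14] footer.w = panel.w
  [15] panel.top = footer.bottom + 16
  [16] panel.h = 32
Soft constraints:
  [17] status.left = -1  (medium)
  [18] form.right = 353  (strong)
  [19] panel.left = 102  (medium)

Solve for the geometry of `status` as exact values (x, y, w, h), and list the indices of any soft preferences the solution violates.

status = (x=35, y=43, w=51, h=210)
violated soft preferences: 17, 18

1. status.x = 35  [status.left = form.left + 16]
2. status.y = 43  [status.top = form.top + 16]
3. status.h = 210  [form.bottom = status.bottom + 16]
4. status.w = 51  [footer.left = status.right + 16]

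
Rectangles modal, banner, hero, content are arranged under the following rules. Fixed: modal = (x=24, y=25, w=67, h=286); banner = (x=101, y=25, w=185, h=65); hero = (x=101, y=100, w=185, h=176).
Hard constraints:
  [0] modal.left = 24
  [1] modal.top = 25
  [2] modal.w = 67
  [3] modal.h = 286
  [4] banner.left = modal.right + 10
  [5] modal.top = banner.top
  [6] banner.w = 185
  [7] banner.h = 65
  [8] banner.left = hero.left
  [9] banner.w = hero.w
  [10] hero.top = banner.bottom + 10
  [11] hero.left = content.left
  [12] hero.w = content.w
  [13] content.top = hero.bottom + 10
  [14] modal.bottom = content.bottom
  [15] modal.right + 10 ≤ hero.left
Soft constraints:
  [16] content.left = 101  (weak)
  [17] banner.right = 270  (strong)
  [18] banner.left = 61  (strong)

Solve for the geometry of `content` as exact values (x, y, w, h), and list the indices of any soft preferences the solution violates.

content = (x=101, y=286, w=185, h=25)
violated soft preferences: 17, 18

1. content.x = 101  [hero.left = content.left]
2. content.w = 185  [hero.w = content.w]
3. content.y = 286  [content.top = hero.bottom + 10]
4. content.h = 25  [modal.bottom = content.bottom]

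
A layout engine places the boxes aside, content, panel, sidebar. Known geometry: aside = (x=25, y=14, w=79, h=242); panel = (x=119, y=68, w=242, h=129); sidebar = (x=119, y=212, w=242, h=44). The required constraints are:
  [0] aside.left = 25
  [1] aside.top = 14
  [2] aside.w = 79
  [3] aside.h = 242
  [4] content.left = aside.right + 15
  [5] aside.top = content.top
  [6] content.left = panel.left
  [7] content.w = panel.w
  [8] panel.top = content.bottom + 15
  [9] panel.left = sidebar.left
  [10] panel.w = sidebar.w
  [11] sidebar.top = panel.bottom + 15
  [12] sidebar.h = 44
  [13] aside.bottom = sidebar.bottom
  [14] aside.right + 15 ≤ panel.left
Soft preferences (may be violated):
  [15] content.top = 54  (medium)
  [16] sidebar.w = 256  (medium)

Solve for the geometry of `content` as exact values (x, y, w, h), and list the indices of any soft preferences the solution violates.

1. content.x = 119  [content.left = aside.right + 15]
2. content.y = 14  [aside.top = content.top]
3. content.w = 242  [content.w = panel.w]
4. content.h = 39  [panel.top = content.bottom + 15]

content = (x=119, y=14, w=242, h=39)
violated soft preferences: 15, 16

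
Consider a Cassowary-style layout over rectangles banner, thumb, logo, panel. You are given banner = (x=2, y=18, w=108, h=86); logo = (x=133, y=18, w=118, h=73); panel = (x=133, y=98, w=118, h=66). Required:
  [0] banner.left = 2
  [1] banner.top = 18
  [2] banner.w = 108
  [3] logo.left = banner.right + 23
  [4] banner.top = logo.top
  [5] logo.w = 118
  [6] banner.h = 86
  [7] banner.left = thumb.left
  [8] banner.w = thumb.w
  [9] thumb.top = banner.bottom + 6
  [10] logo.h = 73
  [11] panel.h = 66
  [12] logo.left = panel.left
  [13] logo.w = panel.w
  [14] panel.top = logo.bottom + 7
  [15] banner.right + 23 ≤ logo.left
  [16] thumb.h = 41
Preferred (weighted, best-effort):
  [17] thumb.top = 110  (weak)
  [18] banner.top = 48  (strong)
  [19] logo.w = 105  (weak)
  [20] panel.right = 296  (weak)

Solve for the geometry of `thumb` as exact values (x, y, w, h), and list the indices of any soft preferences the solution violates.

thumb = (x=2, y=110, w=108, h=41)
violated soft preferences: 18, 19, 20

1. thumb.x = 2  [banner.left = thumb.left]
2. thumb.w = 108  [banner.w = thumb.w]
3. thumb.y = 110  [thumb.top = banner.bottom + 6]
4. thumb.h = 41  [thumb.h = 41]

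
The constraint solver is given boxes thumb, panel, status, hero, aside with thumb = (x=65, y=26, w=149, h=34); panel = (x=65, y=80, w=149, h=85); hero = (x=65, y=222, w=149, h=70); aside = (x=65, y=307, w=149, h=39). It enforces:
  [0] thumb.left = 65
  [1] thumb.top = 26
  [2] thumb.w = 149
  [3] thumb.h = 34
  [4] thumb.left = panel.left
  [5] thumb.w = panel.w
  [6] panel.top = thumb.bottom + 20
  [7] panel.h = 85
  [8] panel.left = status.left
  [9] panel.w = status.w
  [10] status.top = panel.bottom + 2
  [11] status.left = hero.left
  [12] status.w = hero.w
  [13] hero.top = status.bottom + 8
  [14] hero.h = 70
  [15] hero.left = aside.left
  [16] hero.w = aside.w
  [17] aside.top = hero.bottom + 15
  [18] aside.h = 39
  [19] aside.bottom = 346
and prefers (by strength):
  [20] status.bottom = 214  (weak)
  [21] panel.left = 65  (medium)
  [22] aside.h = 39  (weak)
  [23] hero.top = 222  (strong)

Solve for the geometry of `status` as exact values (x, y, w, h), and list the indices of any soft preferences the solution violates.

1. status.x = 65  [panel.left = status.left]
2. status.w = 149  [panel.w = status.w]
3. status.y = 167  [status.top = panel.bottom + 2]
4. status.h = 47  [hero.top = status.bottom + 8]

status = (x=65, y=167, w=149, h=47)
violated soft preferences: none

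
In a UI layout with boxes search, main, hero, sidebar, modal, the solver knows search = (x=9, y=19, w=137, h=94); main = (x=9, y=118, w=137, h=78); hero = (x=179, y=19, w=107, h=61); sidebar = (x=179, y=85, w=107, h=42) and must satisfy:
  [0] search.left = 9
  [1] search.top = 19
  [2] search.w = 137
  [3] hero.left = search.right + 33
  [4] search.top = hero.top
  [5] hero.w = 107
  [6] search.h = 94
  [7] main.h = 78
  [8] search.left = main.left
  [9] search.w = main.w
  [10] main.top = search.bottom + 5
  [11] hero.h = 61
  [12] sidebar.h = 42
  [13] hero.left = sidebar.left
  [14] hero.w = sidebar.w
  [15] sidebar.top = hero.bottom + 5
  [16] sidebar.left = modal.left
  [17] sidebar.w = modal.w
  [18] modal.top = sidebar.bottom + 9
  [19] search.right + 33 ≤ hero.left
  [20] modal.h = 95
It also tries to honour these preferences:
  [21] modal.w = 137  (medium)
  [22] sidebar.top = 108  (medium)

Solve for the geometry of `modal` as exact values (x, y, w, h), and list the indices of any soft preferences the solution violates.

modal = (x=179, y=136, w=107, h=95)
violated soft preferences: 21, 22

1. modal.x = 179  [sidebar.left = modal.left]
2. modal.w = 107  [sidebar.w = modal.w]
3. modal.y = 136  [modal.top = sidebar.bottom + 9]
4. modal.h = 95  [modal.h = 95]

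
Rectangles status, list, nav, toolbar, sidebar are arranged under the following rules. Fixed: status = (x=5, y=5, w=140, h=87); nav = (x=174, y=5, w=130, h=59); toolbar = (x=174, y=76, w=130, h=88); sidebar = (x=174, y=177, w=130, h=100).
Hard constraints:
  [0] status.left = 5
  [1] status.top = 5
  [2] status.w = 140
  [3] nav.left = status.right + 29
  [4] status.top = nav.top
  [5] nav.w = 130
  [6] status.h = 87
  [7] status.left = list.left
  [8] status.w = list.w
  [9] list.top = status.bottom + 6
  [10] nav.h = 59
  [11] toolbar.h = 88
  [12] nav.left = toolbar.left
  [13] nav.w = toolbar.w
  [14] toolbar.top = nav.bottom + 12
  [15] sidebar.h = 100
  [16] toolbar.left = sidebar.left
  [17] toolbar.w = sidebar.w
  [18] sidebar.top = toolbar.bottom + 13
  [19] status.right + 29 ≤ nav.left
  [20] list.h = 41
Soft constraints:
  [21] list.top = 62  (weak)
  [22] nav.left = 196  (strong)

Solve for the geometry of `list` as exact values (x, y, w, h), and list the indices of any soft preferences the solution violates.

list = (x=5, y=98, w=140, h=41)
violated soft preferences: 21, 22

1. list.x = 5  [status.left = list.left]
2. list.w = 140  [status.w = list.w]
3. list.y = 98  [list.top = status.bottom + 6]
4. list.h = 41  [list.h = 41]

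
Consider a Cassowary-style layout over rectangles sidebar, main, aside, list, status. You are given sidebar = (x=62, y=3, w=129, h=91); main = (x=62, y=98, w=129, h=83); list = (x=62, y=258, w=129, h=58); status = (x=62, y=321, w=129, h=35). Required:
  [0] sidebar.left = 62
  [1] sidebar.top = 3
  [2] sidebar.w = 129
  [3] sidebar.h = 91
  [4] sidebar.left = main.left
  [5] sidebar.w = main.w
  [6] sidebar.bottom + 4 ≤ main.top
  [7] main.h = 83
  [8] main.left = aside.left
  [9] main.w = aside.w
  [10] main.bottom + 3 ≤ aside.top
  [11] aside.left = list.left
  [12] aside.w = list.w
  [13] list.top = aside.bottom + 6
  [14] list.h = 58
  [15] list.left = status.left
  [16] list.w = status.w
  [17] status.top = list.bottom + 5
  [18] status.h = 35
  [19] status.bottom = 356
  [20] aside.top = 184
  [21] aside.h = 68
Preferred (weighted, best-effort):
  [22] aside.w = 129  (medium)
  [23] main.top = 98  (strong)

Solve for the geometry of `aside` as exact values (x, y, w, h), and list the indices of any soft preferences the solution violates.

1. aside.x = 62  [main.left = aside.left]
2. aside.w = 129  [main.w = aside.w]
3. aside.y = 184  [aside.top = 184]
4. aside.h = 68  [aside.h = 68]

aside = (x=62, y=184, w=129, h=68)
violated soft preferences: none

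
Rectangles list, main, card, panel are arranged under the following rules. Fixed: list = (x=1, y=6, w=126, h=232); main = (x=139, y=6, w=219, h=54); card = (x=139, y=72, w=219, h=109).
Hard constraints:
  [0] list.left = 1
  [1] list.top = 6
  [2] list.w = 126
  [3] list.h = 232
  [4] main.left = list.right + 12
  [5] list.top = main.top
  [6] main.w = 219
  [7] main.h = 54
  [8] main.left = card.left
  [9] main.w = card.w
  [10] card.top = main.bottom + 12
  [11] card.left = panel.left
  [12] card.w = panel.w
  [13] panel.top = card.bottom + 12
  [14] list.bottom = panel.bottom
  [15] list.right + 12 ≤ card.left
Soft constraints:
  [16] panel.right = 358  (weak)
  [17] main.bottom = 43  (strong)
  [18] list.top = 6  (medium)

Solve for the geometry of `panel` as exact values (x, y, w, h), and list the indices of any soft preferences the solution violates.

1. panel.x = 139  [card.left = panel.left]
2. panel.w = 219  [card.w = panel.w]
3. panel.y = 193  [panel.top = card.bottom + 12]
4. panel.h = 45  [list.bottom = panel.bottom]

panel = (x=139, y=193, w=219, h=45)
violated soft preferences: 17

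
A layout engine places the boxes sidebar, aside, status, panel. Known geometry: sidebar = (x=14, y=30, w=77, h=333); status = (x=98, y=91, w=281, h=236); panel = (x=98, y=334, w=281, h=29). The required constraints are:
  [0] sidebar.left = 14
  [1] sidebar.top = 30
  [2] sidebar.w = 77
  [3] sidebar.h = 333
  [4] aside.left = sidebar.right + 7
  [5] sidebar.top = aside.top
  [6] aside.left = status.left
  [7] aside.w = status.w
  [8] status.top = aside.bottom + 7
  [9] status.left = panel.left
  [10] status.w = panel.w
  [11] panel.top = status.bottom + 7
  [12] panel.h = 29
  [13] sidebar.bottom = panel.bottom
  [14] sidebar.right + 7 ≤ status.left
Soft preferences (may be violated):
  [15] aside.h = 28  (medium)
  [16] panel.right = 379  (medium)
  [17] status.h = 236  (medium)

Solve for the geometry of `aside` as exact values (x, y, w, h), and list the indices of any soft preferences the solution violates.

aside = (x=98, y=30, w=281, h=54)
violated soft preferences: 15

1. aside.x = 98  [aside.left = sidebar.right + 7]
2. aside.y = 30  [sidebar.top = aside.top]
3. aside.w = 281  [aside.w = status.w]
4. aside.h = 54  [status.top = aside.bottom + 7]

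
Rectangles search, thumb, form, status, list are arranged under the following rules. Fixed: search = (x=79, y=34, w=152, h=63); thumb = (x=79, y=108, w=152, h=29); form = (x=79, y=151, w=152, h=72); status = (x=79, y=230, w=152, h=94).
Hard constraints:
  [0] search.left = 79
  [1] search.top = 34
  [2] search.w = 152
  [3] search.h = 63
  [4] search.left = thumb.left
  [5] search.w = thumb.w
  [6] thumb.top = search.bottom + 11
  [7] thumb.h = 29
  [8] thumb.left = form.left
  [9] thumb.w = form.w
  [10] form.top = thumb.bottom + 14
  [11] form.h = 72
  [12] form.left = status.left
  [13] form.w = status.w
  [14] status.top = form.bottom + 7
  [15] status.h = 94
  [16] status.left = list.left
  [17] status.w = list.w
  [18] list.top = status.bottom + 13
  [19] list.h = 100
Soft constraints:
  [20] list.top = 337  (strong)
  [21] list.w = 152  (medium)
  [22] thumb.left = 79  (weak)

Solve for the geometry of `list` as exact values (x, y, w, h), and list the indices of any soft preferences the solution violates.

list = (x=79, y=337, w=152, h=100)
violated soft preferences: none

1. list.x = 79  [status.left = list.left]
2. list.w = 152  [status.w = list.w]
3. list.y = 337  [list.top = status.bottom + 13]
4. list.h = 100  [list.h = 100]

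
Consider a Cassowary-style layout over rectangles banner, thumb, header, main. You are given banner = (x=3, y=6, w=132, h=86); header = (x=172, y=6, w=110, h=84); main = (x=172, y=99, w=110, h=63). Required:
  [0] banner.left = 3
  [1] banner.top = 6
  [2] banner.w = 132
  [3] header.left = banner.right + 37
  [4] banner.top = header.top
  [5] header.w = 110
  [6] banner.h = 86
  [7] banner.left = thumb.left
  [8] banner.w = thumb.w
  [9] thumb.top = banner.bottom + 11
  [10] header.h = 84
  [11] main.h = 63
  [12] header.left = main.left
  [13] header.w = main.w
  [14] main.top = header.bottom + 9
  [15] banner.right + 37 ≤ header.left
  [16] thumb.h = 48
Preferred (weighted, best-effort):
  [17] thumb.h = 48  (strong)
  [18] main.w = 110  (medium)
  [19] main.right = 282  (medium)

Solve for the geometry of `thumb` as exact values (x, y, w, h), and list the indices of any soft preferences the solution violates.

1. thumb.x = 3  [banner.left = thumb.left]
2. thumb.w = 132  [banner.w = thumb.w]
3. thumb.y = 103  [thumb.top = banner.bottom + 11]
4. thumb.h = 48  [thumb.h = 48]

thumb = (x=3, y=103, w=132, h=48)
violated soft preferences: none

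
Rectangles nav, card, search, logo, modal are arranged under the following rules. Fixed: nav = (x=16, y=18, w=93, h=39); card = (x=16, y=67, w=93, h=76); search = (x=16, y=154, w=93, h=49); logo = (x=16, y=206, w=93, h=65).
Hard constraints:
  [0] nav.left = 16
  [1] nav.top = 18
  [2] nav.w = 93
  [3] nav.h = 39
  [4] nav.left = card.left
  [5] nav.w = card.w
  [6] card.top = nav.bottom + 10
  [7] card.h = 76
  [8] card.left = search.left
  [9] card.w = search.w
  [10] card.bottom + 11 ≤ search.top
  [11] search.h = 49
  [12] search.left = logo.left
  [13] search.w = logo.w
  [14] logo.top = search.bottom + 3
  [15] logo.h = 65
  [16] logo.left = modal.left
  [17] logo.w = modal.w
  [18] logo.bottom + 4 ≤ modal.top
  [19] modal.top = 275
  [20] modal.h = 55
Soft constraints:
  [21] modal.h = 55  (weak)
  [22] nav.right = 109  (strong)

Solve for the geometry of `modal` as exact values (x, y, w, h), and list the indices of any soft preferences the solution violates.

1. modal.x = 16  [logo.left = modal.left]
2. modal.w = 93  [logo.w = modal.w]
3. modal.y = 275  [modal.top = 275]
4. modal.h = 55  [modal.h = 55]

modal = (x=16, y=275, w=93, h=55)
violated soft preferences: none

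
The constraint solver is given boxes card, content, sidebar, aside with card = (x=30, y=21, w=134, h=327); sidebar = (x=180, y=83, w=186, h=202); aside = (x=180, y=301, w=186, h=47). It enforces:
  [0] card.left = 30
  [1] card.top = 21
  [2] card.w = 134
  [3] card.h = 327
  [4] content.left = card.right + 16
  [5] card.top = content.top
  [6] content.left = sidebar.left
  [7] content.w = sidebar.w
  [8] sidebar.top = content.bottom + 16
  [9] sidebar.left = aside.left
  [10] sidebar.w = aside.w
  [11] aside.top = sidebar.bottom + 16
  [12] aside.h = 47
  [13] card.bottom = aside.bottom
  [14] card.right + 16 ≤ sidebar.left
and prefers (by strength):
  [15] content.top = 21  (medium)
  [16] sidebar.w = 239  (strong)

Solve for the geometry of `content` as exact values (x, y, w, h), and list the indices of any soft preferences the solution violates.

content = (x=180, y=21, w=186, h=46)
violated soft preferences: 16

1. content.x = 180  [content.left = card.right + 16]
2. content.y = 21  [card.top = content.top]
3. content.w = 186  [content.w = sidebar.w]
4. content.h = 46  [sidebar.top = content.bottom + 16]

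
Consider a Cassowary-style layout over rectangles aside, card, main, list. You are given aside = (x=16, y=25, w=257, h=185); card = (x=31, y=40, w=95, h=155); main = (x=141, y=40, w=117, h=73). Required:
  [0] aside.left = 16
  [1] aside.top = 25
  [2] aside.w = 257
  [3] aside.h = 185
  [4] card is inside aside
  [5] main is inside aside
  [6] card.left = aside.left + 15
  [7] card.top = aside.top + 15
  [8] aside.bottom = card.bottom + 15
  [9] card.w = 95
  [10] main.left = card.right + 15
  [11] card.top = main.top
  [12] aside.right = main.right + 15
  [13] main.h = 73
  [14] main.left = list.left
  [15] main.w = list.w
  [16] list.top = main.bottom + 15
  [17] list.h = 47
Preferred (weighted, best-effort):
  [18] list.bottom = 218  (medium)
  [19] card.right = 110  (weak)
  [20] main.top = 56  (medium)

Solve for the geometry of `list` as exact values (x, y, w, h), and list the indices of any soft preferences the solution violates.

list = (x=141, y=128, w=117, h=47)
violated soft preferences: 18, 19, 20

1. list.x = 141  [main.left = list.left]
2. list.w = 117  [main.w = list.w]
3. list.y = 128  [list.top = main.bottom + 15]
4. list.h = 47  [list.h = 47]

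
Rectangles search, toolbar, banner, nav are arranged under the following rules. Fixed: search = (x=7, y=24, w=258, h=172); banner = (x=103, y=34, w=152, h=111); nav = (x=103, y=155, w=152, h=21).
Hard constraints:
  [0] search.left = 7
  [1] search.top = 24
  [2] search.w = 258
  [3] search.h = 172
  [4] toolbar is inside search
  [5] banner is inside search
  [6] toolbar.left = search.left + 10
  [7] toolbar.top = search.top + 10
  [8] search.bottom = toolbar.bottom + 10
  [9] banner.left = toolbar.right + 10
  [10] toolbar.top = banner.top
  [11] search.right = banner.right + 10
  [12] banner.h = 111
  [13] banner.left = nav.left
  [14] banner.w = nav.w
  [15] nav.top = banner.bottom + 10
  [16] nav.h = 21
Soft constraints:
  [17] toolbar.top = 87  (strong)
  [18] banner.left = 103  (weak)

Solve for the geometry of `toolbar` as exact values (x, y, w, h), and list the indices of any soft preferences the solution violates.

1. toolbar.x = 17  [toolbar.left = search.left + 10]
2. toolbar.y = 34  [toolbar.top = search.top + 10]
3. toolbar.h = 152  [search.bottom = toolbar.bottom + 10]
4. toolbar.w = 76  [banner.left = toolbar.right + 10]

toolbar = (x=17, y=34, w=76, h=152)
violated soft preferences: 17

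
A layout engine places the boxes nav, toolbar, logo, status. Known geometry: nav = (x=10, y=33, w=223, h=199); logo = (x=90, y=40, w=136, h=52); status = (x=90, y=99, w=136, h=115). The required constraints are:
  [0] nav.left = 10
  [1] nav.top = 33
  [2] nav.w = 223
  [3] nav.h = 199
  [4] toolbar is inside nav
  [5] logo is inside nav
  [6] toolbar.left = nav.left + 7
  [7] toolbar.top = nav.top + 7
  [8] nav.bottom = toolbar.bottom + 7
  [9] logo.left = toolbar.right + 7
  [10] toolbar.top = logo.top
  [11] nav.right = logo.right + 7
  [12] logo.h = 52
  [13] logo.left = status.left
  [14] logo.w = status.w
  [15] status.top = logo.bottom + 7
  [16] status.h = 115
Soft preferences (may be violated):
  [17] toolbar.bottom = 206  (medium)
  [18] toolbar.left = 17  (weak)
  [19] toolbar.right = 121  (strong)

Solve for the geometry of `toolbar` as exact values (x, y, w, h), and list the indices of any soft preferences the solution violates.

toolbar = (x=17, y=40, w=66, h=185)
violated soft preferences: 17, 19

1. toolbar.x = 17  [toolbar.left = nav.left + 7]
2. toolbar.y = 40  [toolbar.top = nav.top + 7]
3. toolbar.h = 185  [nav.bottom = toolbar.bottom + 7]
4. toolbar.w = 66  [logo.left = toolbar.right + 7]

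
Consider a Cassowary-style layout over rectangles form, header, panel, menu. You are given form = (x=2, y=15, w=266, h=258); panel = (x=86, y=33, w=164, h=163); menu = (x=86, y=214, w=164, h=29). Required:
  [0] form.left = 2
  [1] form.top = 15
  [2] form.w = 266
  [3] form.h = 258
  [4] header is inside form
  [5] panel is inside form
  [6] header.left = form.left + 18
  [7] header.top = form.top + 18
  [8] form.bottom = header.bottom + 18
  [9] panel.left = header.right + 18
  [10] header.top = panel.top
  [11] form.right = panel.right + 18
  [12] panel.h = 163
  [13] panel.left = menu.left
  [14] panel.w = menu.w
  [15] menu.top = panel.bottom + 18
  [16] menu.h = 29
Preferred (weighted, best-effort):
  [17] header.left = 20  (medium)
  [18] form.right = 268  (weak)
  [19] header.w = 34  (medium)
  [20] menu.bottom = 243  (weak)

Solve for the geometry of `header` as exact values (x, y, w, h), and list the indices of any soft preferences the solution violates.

header = (x=20, y=33, w=48, h=222)
violated soft preferences: 19

1. header.x = 20  [header.left = form.left + 18]
2. header.y = 33  [header.top = form.top + 18]
3. header.h = 222  [form.bottom = header.bottom + 18]
4. header.w = 48  [panel.left = header.right + 18]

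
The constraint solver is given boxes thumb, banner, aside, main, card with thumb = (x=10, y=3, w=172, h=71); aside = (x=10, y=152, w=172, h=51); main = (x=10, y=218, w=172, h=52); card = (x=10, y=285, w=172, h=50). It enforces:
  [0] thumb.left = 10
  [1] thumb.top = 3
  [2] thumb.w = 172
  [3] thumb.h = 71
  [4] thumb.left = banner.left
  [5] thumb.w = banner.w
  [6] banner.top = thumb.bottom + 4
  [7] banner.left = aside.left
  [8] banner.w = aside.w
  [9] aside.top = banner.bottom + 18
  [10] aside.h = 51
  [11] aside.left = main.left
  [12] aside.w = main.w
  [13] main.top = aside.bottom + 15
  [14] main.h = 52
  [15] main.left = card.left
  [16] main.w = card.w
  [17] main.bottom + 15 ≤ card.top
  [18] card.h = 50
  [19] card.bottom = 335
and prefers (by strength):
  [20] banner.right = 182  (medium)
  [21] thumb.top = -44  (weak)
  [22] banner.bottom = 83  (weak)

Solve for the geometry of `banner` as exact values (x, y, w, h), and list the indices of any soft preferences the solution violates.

banner = (x=10, y=78, w=172, h=56)
violated soft preferences: 21, 22

1. banner.x = 10  [thumb.left = banner.left]
2. banner.w = 172  [thumb.w = banner.w]
3. banner.y = 78  [banner.top = thumb.bottom + 4]
4. banner.h = 56  [aside.top = banner.bottom + 18]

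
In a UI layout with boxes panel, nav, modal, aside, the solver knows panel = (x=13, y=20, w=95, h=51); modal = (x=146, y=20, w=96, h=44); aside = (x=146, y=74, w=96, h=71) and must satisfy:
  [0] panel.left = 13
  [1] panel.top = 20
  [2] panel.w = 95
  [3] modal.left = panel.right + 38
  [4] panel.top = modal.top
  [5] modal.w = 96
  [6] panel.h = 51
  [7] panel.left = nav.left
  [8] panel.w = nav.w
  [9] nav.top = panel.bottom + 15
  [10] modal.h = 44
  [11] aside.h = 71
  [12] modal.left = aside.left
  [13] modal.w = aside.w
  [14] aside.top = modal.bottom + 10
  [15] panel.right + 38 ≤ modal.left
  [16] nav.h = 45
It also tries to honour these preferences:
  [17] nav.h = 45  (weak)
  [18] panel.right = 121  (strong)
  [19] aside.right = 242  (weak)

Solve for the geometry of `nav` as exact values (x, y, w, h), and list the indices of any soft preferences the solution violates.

nav = (x=13, y=86, w=95, h=45)
violated soft preferences: 18

1. nav.x = 13  [panel.left = nav.left]
2. nav.w = 95  [panel.w = nav.w]
3. nav.y = 86  [nav.top = panel.bottom + 15]
4. nav.h = 45  [nav.h = 45]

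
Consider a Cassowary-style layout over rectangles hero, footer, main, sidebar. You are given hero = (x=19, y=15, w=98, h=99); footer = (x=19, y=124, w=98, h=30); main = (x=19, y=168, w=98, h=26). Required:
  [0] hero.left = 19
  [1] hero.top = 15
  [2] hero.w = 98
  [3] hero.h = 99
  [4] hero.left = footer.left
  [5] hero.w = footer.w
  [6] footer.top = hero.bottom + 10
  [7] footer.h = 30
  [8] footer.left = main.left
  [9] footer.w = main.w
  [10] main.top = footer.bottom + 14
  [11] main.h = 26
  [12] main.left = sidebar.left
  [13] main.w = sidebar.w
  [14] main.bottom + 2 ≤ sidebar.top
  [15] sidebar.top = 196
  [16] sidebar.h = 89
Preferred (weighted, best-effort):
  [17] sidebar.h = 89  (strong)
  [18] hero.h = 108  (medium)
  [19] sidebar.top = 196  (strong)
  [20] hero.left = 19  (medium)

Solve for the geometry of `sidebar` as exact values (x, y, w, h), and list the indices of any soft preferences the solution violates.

1. sidebar.x = 19  [main.left = sidebar.left]
2. sidebar.w = 98  [main.w = sidebar.w]
3. sidebar.y = 196  [sidebar.top = 196]
4. sidebar.h = 89  [sidebar.h = 89]

sidebar = (x=19, y=196, w=98, h=89)
violated soft preferences: 18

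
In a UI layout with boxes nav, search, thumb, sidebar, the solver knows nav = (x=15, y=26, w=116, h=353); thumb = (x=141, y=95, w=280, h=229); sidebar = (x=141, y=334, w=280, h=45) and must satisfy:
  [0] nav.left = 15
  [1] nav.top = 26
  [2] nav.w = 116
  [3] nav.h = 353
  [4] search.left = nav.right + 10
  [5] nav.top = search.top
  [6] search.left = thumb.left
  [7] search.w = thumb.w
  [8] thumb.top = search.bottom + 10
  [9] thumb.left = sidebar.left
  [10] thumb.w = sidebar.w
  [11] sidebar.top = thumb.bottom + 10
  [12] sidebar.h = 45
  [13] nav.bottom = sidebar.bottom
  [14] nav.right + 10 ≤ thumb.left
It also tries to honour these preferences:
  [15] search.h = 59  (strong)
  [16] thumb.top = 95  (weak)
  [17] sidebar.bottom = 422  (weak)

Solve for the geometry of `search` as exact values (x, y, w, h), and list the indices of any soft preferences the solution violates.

search = (x=141, y=26, w=280, h=59)
violated soft preferences: 17

1. search.x = 141  [search.left = nav.right + 10]
2. search.y = 26  [nav.top = search.top]
3. search.w = 280  [search.w = thumb.w]
4. search.h = 59  [thumb.top = search.bottom + 10]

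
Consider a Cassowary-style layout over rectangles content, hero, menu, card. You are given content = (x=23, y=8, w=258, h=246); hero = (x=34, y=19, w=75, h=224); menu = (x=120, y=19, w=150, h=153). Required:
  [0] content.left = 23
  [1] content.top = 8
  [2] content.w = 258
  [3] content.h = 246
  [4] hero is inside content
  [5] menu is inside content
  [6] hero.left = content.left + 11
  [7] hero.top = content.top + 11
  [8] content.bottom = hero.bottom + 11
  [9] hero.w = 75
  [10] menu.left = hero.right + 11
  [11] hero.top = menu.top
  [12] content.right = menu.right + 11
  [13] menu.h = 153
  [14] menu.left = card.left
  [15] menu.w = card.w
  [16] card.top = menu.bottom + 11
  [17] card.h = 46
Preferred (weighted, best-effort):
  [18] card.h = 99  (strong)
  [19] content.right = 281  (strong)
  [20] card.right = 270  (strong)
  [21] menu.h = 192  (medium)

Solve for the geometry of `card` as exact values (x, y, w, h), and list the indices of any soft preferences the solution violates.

card = (x=120, y=183, w=150, h=46)
violated soft preferences: 18, 21

1. card.x = 120  [menu.left = card.left]
2. card.w = 150  [menu.w = card.w]
3. card.y = 183  [card.top = menu.bottom + 11]
4. card.h = 46  [card.h = 46]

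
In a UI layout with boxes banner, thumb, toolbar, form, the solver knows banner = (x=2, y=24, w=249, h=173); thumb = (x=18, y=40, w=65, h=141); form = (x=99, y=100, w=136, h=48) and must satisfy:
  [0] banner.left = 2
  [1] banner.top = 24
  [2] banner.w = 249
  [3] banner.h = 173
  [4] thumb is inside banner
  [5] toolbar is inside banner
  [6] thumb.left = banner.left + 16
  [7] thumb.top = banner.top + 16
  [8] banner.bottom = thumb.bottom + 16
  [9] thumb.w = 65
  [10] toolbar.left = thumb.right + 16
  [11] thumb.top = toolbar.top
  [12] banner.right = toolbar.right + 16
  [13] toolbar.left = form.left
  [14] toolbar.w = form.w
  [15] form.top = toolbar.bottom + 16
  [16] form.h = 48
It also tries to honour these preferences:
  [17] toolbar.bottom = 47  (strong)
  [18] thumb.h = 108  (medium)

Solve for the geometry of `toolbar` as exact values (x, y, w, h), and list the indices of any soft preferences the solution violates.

toolbar = (x=99, y=40, w=136, h=44)
violated soft preferences: 17, 18

1. toolbar.x = 99  [toolbar.left = thumb.right + 16]
2. toolbar.y = 40  [thumb.top = toolbar.top]
3. toolbar.w = 136  [banner.right = toolbar.right + 16]
4. toolbar.h = 44  [form.top = toolbar.bottom + 16]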